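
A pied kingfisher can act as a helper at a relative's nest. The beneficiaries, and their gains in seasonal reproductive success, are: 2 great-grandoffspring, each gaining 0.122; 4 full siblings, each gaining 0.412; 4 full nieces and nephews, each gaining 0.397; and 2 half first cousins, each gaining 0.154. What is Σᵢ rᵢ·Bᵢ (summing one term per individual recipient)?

r to a great-grandoffspring = 1/8 (three parent–offspring links: r = (1/2)^3 = 1/8).
r to a full sibling = 0.5 (full sibs share both parents — two paths of length 2: r = 2·(1/2)^2 = 1/2).
r to a full niece or nephew = 0.25 (full aunt/uncle↔niece/nephew: two paths of length 3 through the shared grandparent pair: r = 2·(1/2)^3 = 1/4).
r to a half first cousin = 0.0625 (half first cousins share one grandparent — one path of length 4: r = (1/2)^4 = 1/16).
Summing one r·B term per recipient: 2·0.125·0.122 + 4·0.5·0.412 + 4·0.25·0.397 + 2·0.0625·0.154 = 1.27075.

1.27075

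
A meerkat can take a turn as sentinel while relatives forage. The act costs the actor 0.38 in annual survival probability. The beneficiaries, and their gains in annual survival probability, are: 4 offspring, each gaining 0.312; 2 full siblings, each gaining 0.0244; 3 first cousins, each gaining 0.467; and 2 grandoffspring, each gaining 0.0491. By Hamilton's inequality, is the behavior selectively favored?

Hamilton's rule: the trait is favored when the sum of r·B over every recipient exceeds the actor's cost C.
r to an offspring = 0.5 (one parent–offspring link: r = (1/2)^1 = 1/2).
r to a full sibling = 1/2 (full sibs share both parents — two paths of length 2: r = 2·(1/2)^2 = 1/2).
r to a first cousin = 0.125 (first cousins share one grandparent pair — two paths of length 4: r = 2·(1/2)^4 = 1/8).
r to a grandoffspring = 1/4 (two parent–offspring links: r = (1/2)^2 = 1/4).
Summing one r·B term per recipient: 4·0.5·0.312 + 2·0.5·0.0244 + 3·0.125·0.467 + 2·0.25·0.0491 = 0.848075.
0.848075 > 0.38: the indirect benefit exceeds the cost.

Yes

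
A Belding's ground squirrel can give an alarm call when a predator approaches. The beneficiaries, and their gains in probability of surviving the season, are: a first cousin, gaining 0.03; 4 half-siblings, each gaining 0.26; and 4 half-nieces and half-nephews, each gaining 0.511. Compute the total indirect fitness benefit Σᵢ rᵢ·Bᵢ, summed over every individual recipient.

r to a first cousin = 0.125 (first cousins share one grandparent pair — two paths of length 4: r = 2·(1/2)^4 = 1/8).
r to a half-sibling = 1/4 (half-sibs share one parent — one path of length 2: r = (1/2)^2 = 1/4).
r to a half-niece or half-nephew = 0.125 (half-aunt/uncle↔niece/nephew: one path of length 3: r = (1/2)^3 = 1/8).
Summing one r·B term per recipient: 1·0.125·0.03 + 4·0.25·0.26 + 4·0.125·0.511 = 0.51925.

0.51925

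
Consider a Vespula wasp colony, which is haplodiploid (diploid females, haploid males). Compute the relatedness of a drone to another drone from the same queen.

0.5

Haploid brothers each carry a random half of the queen's diploid genome, so on average they share half: r = 1/2.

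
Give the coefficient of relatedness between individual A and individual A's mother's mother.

0.25

Each parent–offspring link contributes a factor of 1/2, and independent paths through distinct common ancestors add.
Two parent–offspring links: r = (1/2)^2 = 1/4.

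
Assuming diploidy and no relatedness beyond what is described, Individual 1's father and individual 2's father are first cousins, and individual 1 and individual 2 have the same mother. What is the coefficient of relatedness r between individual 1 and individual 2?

0.28125

Relatedness sums over independent paths through distinct common ancestors.
Individual 1 and individual 2 are related in two ways: second cousins through their fathers (r = 1/32) and half-sibs through their shared mother (r = 1/4).
r = 1/32 + 1/4 = 0.28125.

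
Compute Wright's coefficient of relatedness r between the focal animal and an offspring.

One parent–offspring link: r = (1/2)^1 = 1/2.

0.5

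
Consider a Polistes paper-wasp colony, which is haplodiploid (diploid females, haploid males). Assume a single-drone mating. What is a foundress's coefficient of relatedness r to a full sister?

0.75

Haplodiploid full sisters inherit their father's entire haploid genome identically (contributing 1/2) and on average half of their mother's contribution (1/2 · 1/2 = 1/4); r = 1/2 + 1/4 = 3/4.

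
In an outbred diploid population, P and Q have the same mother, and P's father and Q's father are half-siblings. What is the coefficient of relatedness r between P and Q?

With two independent routes of shared ancestry, r is the sum of the two contributions.
P and Q are related in two ways: half-sibs through their shared mother (r = 1/4) and half first cousins through their fathers (r = 1/16).
r = 1/4 + 1/16 = 0.3125.

0.3125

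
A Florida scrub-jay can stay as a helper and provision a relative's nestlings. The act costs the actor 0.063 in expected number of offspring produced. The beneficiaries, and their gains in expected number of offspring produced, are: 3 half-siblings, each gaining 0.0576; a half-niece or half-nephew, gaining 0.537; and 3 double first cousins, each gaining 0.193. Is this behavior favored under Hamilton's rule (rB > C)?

Hamilton's rule: the trait is favored when the sum of r·B over every recipient exceeds the actor's cost C.
r to a half-sibling = 0.25 (half-sibs share one parent — one path of length 2: r = (1/2)^2 = 1/4).
r to a half-niece or half-nephew = 0.125 (half-aunt/uncle↔niece/nephew: one path of length 3: r = (1/2)^3 = 1/8).
r to a double first cousin = 0.25 (double first cousins share both grandparent pairs — four paths of length 4: r = 4·(1/2)^4 = 1/4).
Summing one r·B term per recipient: 3·0.25·0.0576 + 1·0.125·0.537 + 3·0.25·0.193 = 0.255075.
0.255075 > 0.063: the indirect benefit exceeds the cost.

Yes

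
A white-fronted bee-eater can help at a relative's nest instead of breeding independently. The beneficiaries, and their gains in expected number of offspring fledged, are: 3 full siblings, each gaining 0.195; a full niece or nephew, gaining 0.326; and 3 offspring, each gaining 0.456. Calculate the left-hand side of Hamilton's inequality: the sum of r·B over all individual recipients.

1.058

r to a full sibling = 1/2 (full sibs share both parents — two paths of length 2: r = 2·(1/2)^2 = 1/2).
r to a full niece or nephew = 0.25 (full aunt/uncle↔niece/nephew: two paths of length 3 through the shared grandparent pair: r = 2·(1/2)^3 = 1/4).
r to an offspring = 1/2 (one parent–offspring link: r = (1/2)^1 = 1/2).
Summing one r·B term per recipient: 3·0.5·0.195 + 1·0.25·0.326 + 3·0.5·0.456 = 1.058.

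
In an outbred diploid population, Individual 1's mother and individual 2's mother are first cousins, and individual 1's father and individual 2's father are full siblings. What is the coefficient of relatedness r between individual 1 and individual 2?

0.15625

With two independent routes of shared ancestry, r is the sum of the two contributions.
Individual 1 and individual 2 are related in two ways: second cousins through their mothers (r = 1/32) and first cousins through their fathers (r = 1/8).
r = 1/32 + 1/8 = 0.15625.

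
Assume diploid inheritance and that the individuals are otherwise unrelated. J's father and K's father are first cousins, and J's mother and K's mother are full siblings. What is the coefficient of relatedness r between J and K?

0.15625

With two independent routes of shared ancestry, r is the sum of the two contributions.
J and K are related in two ways: second cousins through their fathers (r = 1/32) and first cousins through their mothers (r = 1/8).
r = 1/32 + 1/8 = 5/32 = 0.15625.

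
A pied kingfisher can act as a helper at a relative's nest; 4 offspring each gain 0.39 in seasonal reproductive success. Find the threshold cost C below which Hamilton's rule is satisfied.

r to an offspring = 1/2 (one parent–offspring link: r = (1/2)^1 = 1/2).
Hamilton's rule: n·r·B > C, so the trait is favored while C < n·r·B = 4·0.5·0.39 = 0.78.

0.78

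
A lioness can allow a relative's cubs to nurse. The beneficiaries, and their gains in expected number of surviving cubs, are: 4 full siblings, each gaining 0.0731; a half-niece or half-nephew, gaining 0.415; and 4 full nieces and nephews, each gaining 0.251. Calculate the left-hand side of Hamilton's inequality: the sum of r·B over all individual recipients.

r to a full sibling = 1/2 (full sibs share both parents — two paths of length 2: r = 2·(1/2)^2 = 1/2).
r to a half-niece or half-nephew = 0.125 (half-aunt/uncle↔niece/nephew: one path of length 3: r = (1/2)^3 = 1/8).
r to a full niece or nephew = 0.25 (full aunt/uncle↔niece/nephew: two paths of length 3 through the shared grandparent pair: r = 2·(1/2)^3 = 1/4).
Summing one r·B term per recipient: 4·0.5·0.0731 + 1·0.125·0.415 + 4·0.25·0.251 = 0.449075.

0.449075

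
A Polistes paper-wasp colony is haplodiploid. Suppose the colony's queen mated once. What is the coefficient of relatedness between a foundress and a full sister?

0.75

Haplodiploid full sisters inherit their father's entire haploid genome identically (contributing 1/2) and on average half of their mother's contribution (1/2 · 1/2 = 1/4); r = 1/2 + 1/4 = 3/4.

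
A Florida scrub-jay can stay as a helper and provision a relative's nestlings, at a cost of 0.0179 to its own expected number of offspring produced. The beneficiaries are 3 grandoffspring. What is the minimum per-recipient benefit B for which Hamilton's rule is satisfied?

r to a grandoffspring = 1/4 (two parent–offspring links: r = (1/2)^2 = 1/4).
Hamilton's rule with n recipients of equal r: n·r·B > C, so B > C/(n·r) = 0.0179/(3·0.25) = 0.0239.

0.0239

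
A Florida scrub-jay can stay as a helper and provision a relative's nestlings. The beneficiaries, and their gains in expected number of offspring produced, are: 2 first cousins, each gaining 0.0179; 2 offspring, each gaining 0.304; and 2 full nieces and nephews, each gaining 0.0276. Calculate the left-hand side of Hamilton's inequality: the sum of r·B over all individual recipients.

0.322275

r to a first cousin = 1/8 (first cousins share one grandparent pair — two paths of length 4: r = 2·(1/2)^4 = 1/8).
r to an offspring = 1/2 (one parent–offspring link: r = (1/2)^1 = 1/2).
r to a full niece or nephew = 1/4 (full aunt/uncle↔niece/nephew: two paths of length 3 through the shared grandparent pair: r = 2·(1/2)^3 = 1/4).
Summing one r·B term per recipient: 2·0.125·0.0179 + 2·0.5·0.304 + 2·0.25·0.0276 = 0.322275.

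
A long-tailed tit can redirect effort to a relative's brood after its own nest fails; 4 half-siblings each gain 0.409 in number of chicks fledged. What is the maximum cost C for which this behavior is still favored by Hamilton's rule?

r to a half-sibling = 1/4 (half-sibs share one parent — one path of length 2: r = (1/2)^2 = 1/4).
Hamilton's rule: n·r·B > C, so the trait is favored while C < n·r·B = 4·0.25·0.409 = 0.409.

0.409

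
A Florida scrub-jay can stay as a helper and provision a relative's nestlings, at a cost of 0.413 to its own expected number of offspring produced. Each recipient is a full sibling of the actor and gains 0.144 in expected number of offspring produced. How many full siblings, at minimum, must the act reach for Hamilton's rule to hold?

6

r to a full sibling = 0.5 (full sibs share both parents — two paths of length 2: r = 2·(1/2)^2 = 1/2).
Hamilton's rule: n·r·B > C  ⇒  n > C/(r·B) = 0.413/(0.5·0.144) = 5.736.
The smallest integer exceeding 5.736 is 6.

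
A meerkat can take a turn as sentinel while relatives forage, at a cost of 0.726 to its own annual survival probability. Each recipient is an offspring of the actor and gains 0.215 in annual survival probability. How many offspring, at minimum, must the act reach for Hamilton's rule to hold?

7

r to an offspring = 1/2 (one parent–offspring link: r = (1/2)^1 = 1/2).
Hamilton's rule: n·r·B > C  ⇒  n > C/(r·B) = 0.726/(0.5·0.215) = 6.753.
The smallest integer exceeding 6.753 is 7.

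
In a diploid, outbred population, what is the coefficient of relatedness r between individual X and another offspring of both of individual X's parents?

Each parent–offspring link contributes a factor of 1/2, and independent paths through distinct common ancestors add.
Full sibs share both parents — two paths of length 2: r = 2·(1/2)^2 = 1/2.

0.5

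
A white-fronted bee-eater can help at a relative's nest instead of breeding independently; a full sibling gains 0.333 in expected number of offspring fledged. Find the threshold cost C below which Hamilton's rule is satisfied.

r to a full sibling = 0.5 (full sibs share both parents — two paths of length 2: r = 2·(1/2)^2 = 1/2).
Hamilton's rule: n·r·B > C, so the trait is favored while C < n·r·B = 1·0.5·0.333 = 0.1665.

0.1665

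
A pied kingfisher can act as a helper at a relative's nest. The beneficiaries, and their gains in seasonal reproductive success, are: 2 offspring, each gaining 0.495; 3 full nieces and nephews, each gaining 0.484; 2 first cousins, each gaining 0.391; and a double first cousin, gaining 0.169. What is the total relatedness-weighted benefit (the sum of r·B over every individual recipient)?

r to an offspring = 1/2 (one parent–offspring link: r = (1/2)^1 = 1/2).
r to a full niece or nephew = 0.25 (full aunt/uncle↔niece/nephew: two paths of length 3 through the shared grandparent pair: r = 2·(1/2)^3 = 1/4).
r to a first cousin = 0.125 (first cousins share one grandparent pair — two paths of length 4: r = 2·(1/2)^4 = 1/8).
r to a double first cousin = 0.25 (double first cousins share both grandparent pairs — four paths of length 4: r = 4·(1/2)^4 = 1/4).
Summing one r·B term per recipient: 2·0.5·0.495 + 3·0.25·0.484 + 2·0.125·0.391 + 1·0.25·0.169 = 0.998.

0.998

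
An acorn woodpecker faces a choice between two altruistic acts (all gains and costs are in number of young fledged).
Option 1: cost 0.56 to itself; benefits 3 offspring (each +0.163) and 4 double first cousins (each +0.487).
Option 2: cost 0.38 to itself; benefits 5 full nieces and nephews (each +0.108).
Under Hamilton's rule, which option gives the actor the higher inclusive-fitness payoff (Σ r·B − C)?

Option 1: r to an offspring = 0.5.
Option 1: r to a double first cousin = 0.25.
Option 1: Σ r·B − C = (3·0.5·0.163 + 4·0.25·0.487) − 0.56 = 0.1715.
Option 2: r to a full niece or nephew = 0.25.
Option 2: Σ r·B − C = (5·0.25·0.108) − 0.38 = -0.245.
Option 1 has the higher net inclusive-fitness payoff.

Option 1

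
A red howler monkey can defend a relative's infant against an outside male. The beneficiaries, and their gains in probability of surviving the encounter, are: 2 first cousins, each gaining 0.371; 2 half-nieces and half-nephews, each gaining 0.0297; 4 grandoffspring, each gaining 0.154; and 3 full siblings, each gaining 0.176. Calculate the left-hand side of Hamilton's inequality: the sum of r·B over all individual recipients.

0.518175

r to a first cousin = 1/8 (first cousins share one grandparent pair — two paths of length 4: r = 2·(1/2)^4 = 1/8).
r to a half-niece or half-nephew = 0.125 (half-aunt/uncle↔niece/nephew: one path of length 3: r = (1/2)^3 = 1/8).
r to a grandoffspring = 0.25 (two parent–offspring links: r = (1/2)^2 = 1/4).
r to a full sibling = 1/2 (full sibs share both parents — two paths of length 2: r = 2·(1/2)^2 = 1/2).
Summing one r·B term per recipient: 2·0.125·0.371 + 2·0.125·0.0297 + 4·0.25·0.154 + 3·0.5·0.176 = 0.518175.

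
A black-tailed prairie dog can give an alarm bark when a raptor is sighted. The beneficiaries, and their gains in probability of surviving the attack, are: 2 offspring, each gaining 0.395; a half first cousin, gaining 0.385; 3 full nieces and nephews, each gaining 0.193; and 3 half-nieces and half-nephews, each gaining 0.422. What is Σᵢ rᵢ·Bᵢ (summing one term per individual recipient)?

r to an offspring = 1/2 (one parent–offspring link: r = (1/2)^1 = 1/2).
r to a half first cousin = 0.0625 (half first cousins share one grandparent — one path of length 4: r = (1/2)^4 = 1/16).
r to a full niece or nephew = 0.25 (full aunt/uncle↔niece/nephew: two paths of length 3 through the shared grandparent pair: r = 2·(1/2)^3 = 1/4).
r to a half-niece or half-nephew = 0.125 (half-aunt/uncle↔niece/nephew: one path of length 3: r = (1/2)^3 = 1/8).
Summing one r·B term per recipient: 2·0.5·0.395 + 1·0.0625·0.385 + 3·0.25·0.193 + 3·0.125·0.422 = 0.7220625.

0.7220625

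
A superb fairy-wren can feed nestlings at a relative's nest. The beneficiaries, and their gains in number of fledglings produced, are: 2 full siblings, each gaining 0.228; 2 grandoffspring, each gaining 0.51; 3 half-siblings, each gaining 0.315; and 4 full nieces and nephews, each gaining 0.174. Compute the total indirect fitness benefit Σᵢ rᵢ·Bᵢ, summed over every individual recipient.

0.89325

r to a full sibling = 0.5 (full sibs share both parents — two paths of length 2: r = 2·(1/2)^2 = 1/2).
r to a grandoffspring = 1/4 (two parent–offspring links: r = (1/2)^2 = 1/4).
r to a half-sibling = 0.25 (half-sibs share one parent — one path of length 2: r = (1/2)^2 = 1/4).
r to a full niece or nephew = 1/4 (full aunt/uncle↔niece/nephew: two paths of length 3 through the shared grandparent pair: r = 2·(1/2)^3 = 1/4).
Summing one r·B term per recipient: 2·0.5·0.228 + 2·0.25·0.51 + 3·0.25·0.315 + 4·0.25·0.174 = 0.89325.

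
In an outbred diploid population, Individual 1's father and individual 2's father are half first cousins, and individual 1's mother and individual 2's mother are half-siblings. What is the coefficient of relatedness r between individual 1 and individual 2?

Wright's path rule: contributions from independent ancestry routes add.
Individual 1 and individual 2 are related in two ways: half second cousins through their fathers (r = 1/64) and half first cousins through their mothers (r = 1/16).
r = 1/64 + 1/16 = 5/64 = 0.078125.

0.078125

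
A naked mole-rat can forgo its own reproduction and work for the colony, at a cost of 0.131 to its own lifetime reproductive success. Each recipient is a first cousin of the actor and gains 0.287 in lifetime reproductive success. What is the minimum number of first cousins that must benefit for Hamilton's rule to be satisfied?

r to a first cousin = 1/8 (first cousins share one grandparent pair — two paths of length 4: r = 2·(1/2)^4 = 1/8).
Hamilton's rule: n·r·B > C  ⇒  n > C/(r·B) = 0.131/(0.125·0.287) = 3.652.
The smallest integer exceeding 3.652 is 4.

4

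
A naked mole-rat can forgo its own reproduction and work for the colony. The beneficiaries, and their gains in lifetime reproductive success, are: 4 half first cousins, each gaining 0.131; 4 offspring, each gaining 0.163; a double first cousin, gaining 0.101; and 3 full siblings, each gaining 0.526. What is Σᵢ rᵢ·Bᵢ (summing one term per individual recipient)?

r to a half first cousin = 0.0625 (half first cousins share one grandparent — one path of length 4: r = (1/2)^4 = 1/16).
r to an offspring = 1/2 (one parent–offspring link: r = (1/2)^1 = 1/2).
r to a double first cousin = 0.25 (double first cousins share both grandparent pairs — four paths of length 4: r = 4·(1/2)^4 = 1/4).
r to a full sibling = 0.5 (full sibs share both parents — two paths of length 2: r = 2·(1/2)^2 = 1/2).
Summing one r·B term per recipient: 4·0.0625·0.131 + 4·0.5·0.163 + 1·0.25·0.101 + 3·0.5·0.526 = 1.173.

1.173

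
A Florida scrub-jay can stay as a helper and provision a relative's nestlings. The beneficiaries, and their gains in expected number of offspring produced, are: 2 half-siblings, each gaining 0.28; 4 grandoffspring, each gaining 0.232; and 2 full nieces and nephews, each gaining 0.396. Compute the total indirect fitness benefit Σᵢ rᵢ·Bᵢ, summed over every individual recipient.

0.57

r to a half-sibling = 0.25 (half-sibs share one parent — one path of length 2: r = (1/2)^2 = 1/4).
r to a grandoffspring = 1/4 (two parent–offspring links: r = (1/2)^2 = 1/4).
r to a full niece or nephew = 0.25 (full aunt/uncle↔niece/nephew: two paths of length 3 through the shared grandparent pair: r = 2·(1/2)^3 = 1/4).
Summing one r·B term per recipient: 2·0.25·0.28 + 4·0.25·0.232 + 2·0.25·0.396 = 0.57.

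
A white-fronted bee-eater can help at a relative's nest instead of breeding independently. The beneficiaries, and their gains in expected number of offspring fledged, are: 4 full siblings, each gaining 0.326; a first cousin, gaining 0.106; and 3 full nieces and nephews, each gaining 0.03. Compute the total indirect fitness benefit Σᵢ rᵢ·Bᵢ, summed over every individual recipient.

r to a full sibling = 0.5 (full sibs share both parents — two paths of length 2: r = 2·(1/2)^2 = 1/2).
r to a first cousin = 0.125 (first cousins share one grandparent pair — two paths of length 4: r = 2·(1/2)^4 = 1/8).
r to a full niece or nephew = 0.25 (full aunt/uncle↔niece/nephew: two paths of length 3 through the shared grandparent pair: r = 2·(1/2)^3 = 1/4).
Summing one r·B term per recipient: 4·0.5·0.326 + 1·0.125·0.106 + 3·0.25·0.03 = 0.68775.

0.68775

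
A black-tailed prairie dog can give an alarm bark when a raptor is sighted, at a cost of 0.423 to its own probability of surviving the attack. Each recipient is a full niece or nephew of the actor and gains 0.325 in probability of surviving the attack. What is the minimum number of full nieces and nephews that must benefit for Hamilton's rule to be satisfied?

r to a full niece or nephew = 1/4 (full aunt/uncle↔niece/nephew: two paths of length 3 through the shared grandparent pair: r = 2·(1/2)^3 = 1/4).
Hamilton's rule: n·r·B > C  ⇒  n > C/(r·B) = 0.423/(0.25·0.325) = 5.206.
The smallest integer exceeding 5.206 is 6.

6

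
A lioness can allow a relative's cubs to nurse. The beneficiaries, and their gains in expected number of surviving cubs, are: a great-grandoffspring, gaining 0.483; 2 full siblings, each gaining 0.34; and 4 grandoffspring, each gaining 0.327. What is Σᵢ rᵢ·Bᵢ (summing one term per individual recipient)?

0.727375

r to a great-grandoffspring = 0.125 (three parent–offspring links: r = (1/2)^3 = 1/8).
r to a full sibling = 0.5 (full sibs share both parents — two paths of length 2: r = 2·(1/2)^2 = 1/2).
r to a grandoffspring = 1/4 (two parent–offspring links: r = (1/2)^2 = 1/4).
Summing one r·B term per recipient: 1·0.125·0.483 + 2·0.5·0.34 + 4·0.25·0.327 = 0.727375.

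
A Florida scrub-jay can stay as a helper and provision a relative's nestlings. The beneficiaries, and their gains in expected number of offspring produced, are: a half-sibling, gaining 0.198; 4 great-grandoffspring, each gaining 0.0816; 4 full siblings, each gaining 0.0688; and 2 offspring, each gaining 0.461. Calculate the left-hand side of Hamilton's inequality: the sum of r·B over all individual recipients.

r to a half-sibling = 1/4 (half-sibs share one parent — one path of length 2: r = (1/2)^2 = 1/4).
r to a great-grandoffspring = 0.125 (three parent–offspring links: r = (1/2)^3 = 1/8).
r to a full sibling = 1/2 (full sibs share both parents — two paths of length 2: r = 2·(1/2)^2 = 1/2).
r to an offspring = 0.5 (one parent–offspring link: r = (1/2)^1 = 1/2).
Summing one r·B term per recipient: 1·0.25·0.198 + 4·0.125·0.0816 + 4·0.5·0.0688 + 2·0.5·0.461 = 0.6889.

0.6889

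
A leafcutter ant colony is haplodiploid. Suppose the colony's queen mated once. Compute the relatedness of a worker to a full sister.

0.75

Haplodiploid full sisters inherit their father's entire haploid genome identically (contributing 1/2) and on average half of their mother's contribution (1/2 · 1/2 = 1/4); r = 1/2 + 1/4 = 3/4.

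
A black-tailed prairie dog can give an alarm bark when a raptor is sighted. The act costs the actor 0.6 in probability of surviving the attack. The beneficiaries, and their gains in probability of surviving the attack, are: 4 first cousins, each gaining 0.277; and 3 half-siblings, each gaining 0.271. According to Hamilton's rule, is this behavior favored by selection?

No

Hamilton's rule: the trait is favored when the sum of r·B over every recipient exceeds the actor's cost C.
r to a first cousin = 1/8 (first cousins share one grandparent pair — two paths of length 4: r = 2·(1/2)^4 = 1/8).
r to a half-sibling = 1/4 (half-sibs share one parent — one path of length 2: r = (1/2)^2 = 1/4).
Summing one r·B term per recipient: 4·0.125·0.277 + 3·0.25·0.271 = 0.34175.
0.34175 < 0.6: the indirect benefit is less than the cost.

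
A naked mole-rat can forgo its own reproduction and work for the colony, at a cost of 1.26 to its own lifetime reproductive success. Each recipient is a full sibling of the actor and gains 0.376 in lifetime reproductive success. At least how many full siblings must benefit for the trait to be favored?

r to a full sibling = 0.5 (full sibs share both parents — two paths of length 2: r = 2·(1/2)^2 = 1/2).
Hamilton's rule: n·r·B > C  ⇒  n > C/(r·B) = 1.26/(0.5·0.376) = 6.702.
The smallest integer exceeding 6.702 is 7.

7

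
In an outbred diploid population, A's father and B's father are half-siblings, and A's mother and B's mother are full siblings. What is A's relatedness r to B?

With two independent routes of shared ancestry, r is the sum of the two contributions.
A and B are related in two ways: half first cousins through their fathers (r = 1/16) and first cousins through their mothers (r = 1/8).
r = 1/16 + 1/8 = 0.1875.

0.1875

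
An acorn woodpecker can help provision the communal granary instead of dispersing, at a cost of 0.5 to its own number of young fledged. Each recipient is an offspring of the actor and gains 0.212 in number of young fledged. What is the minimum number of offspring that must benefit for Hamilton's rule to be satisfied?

r to an offspring = 1/2 (one parent–offspring link: r = (1/2)^1 = 1/2).
Hamilton's rule: n·r·B > C  ⇒  n > C/(r·B) = 0.5/(0.5·0.212) = 4.717.
The smallest integer exceeding 4.717 is 5.

5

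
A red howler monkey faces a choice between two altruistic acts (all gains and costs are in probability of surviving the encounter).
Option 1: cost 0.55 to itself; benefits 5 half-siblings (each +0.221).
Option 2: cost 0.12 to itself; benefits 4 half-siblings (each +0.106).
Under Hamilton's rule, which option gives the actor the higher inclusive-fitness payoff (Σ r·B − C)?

Option 2

Option 1: r to a half-sibling = 0.25.
Option 1: Σ r·B − C = (5·0.25·0.221) − 0.55 = -0.27375.
Option 2: r to a half-sibling = 0.25.
Option 2: Σ r·B − C = (4·0.25·0.106) − 0.12 = -0.014.
Option 2 has the higher net inclusive-fitness payoff.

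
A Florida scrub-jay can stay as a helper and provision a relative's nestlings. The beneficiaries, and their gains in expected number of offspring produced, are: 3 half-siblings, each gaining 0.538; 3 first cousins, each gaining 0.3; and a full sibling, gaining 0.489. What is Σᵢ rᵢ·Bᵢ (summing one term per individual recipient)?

0.7605

r to a half-sibling = 0.25 (half-sibs share one parent — one path of length 2: r = (1/2)^2 = 1/4).
r to a first cousin = 0.125 (first cousins share one grandparent pair — two paths of length 4: r = 2·(1/2)^4 = 1/8).
r to a full sibling = 0.5 (full sibs share both parents — two paths of length 2: r = 2·(1/2)^2 = 1/2).
Summing one r·B term per recipient: 3·0.25·0.538 + 3·0.125·0.3 + 1·0.5·0.489 = 0.7605.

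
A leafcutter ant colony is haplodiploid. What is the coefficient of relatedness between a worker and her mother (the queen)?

One meiotic link between diploid queen and diploid daughter: r = 1/2.

0.5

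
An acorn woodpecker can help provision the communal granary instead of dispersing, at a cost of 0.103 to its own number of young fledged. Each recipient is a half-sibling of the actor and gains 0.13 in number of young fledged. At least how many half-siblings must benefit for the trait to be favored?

r to a half-sibling = 0.25 (half-sibs share one parent — one path of length 2: r = (1/2)^2 = 1/4).
Hamilton's rule: n·r·B > C  ⇒  n > C/(r·B) = 0.103/(0.25·0.13) = 3.169.
The smallest integer exceeding 3.169 is 4.

4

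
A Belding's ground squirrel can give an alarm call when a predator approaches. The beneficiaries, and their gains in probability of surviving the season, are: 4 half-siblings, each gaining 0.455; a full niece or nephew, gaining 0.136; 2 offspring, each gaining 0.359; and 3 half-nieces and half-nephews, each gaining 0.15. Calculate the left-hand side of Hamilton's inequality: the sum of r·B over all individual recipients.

0.90425

r to a half-sibling = 1/4 (half-sibs share one parent — one path of length 2: r = (1/2)^2 = 1/4).
r to a full niece or nephew = 1/4 (full aunt/uncle↔niece/nephew: two paths of length 3 through the shared grandparent pair: r = 2·(1/2)^3 = 1/4).
r to an offspring = 0.5 (one parent–offspring link: r = (1/2)^1 = 1/2).
r to a half-niece or half-nephew = 1/8 (half-aunt/uncle↔niece/nephew: one path of length 3: r = (1/2)^3 = 1/8).
Summing one r·B term per recipient: 4·0.25·0.455 + 1·0.25·0.136 + 2·0.5·0.359 + 3·0.125·0.15 = 0.90425.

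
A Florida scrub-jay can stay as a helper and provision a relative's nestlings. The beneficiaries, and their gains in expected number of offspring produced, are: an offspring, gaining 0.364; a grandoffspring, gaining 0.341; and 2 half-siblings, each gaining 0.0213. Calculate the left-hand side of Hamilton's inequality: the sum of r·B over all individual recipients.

0.2779

r to an offspring = 0.5 (one parent–offspring link: r = (1/2)^1 = 1/2).
r to a grandoffspring = 0.25 (two parent–offspring links: r = (1/2)^2 = 1/4).
r to a half-sibling = 1/4 (half-sibs share one parent — one path of length 2: r = (1/2)^2 = 1/4).
Summing one r·B term per recipient: 1·0.5·0.364 + 1·0.25·0.341 + 2·0.25·0.0213 = 0.2779.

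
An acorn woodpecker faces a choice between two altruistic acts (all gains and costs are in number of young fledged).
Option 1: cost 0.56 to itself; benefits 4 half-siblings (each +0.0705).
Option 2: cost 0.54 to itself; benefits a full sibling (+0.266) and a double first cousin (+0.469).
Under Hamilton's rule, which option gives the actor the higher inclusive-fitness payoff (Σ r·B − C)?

Option 2

Option 1: r to a half-sibling = 0.25.
Option 1: Σ r·B − C = (4·0.25·0.0705) − 0.56 = -0.4895.
Option 2: r to a full sibling = 0.5.
Option 2: r to a double first cousin = 0.25.
Option 2: Σ r·B − C = (1·0.5·0.266 + 1·0.25·0.469) − 0.54 = -0.28975.
Option 2 has the higher net inclusive-fitness payoff.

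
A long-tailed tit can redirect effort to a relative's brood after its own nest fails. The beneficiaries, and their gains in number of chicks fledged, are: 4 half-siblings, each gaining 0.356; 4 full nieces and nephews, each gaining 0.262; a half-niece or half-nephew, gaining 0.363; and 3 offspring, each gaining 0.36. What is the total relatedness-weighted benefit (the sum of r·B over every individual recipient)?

1.203375

r to a half-sibling = 1/4 (half-sibs share one parent — one path of length 2: r = (1/2)^2 = 1/4).
r to a full niece or nephew = 1/4 (full aunt/uncle↔niece/nephew: two paths of length 3 through the shared grandparent pair: r = 2·(1/2)^3 = 1/4).
r to a half-niece or half-nephew = 1/8 (half-aunt/uncle↔niece/nephew: one path of length 3: r = (1/2)^3 = 1/8).
r to an offspring = 1/2 (one parent–offspring link: r = (1/2)^1 = 1/2).
Summing one r·B term per recipient: 4·0.25·0.356 + 4·0.25·0.262 + 1·0.125·0.363 + 3·0.5·0.36 = 1.203375.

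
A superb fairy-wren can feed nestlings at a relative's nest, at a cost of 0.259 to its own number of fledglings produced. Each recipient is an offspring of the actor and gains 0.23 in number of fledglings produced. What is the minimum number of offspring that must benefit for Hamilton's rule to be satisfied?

3

r to an offspring = 0.5 (one parent–offspring link: r = (1/2)^1 = 1/2).
Hamilton's rule: n·r·B > C  ⇒  n > C/(r·B) = 0.259/(0.5·0.23) = 2.252.
The smallest integer exceeding 2.252 is 3.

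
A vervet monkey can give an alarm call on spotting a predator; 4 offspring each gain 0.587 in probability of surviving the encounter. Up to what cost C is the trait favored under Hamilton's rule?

1.174

r to an offspring = 0.5 (one parent–offspring link: r = (1/2)^1 = 1/2).
Hamilton's rule: n·r·B > C, so the trait is favored while C < n·r·B = 4·0.5·0.587 = 1.174.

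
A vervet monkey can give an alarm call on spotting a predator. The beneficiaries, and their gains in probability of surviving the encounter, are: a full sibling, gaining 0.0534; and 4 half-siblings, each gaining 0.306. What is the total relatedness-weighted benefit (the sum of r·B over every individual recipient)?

0.3327

r to a full sibling = 1/2 (full sibs share both parents — two paths of length 2: r = 2·(1/2)^2 = 1/2).
r to a half-sibling = 0.25 (half-sibs share one parent — one path of length 2: r = (1/2)^2 = 1/4).
Summing one r·B term per recipient: 1·0.5·0.0534 + 4·0.25·0.306 = 0.3327.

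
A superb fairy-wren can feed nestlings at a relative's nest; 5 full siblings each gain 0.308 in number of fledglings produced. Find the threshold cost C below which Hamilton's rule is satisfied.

0.77

r to a full sibling = 1/2 (full sibs share both parents — two paths of length 2: r = 2·(1/2)^2 = 1/2).
Hamilton's rule: n·r·B > C, so the trait is favored while C < n·r·B = 5·0.5·0.308 = 0.77.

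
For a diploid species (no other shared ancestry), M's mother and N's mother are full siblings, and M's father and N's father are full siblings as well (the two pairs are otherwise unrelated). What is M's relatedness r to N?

0.25

Independent pedigree routes through distinct common ancestors add.
M and N are related in two ways: first cousins through their mothers (r = 1/8) and first cousins through their fathers (r = 1/8) — i.e. double first cousins.
r = 1/8 + 1/8 = 0.25.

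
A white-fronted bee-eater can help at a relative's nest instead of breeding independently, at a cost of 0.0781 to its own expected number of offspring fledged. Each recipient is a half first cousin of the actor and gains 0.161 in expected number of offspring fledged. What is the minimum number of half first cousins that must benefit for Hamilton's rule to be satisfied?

r to a half first cousin = 0.0625 (half first cousins share one grandparent — one path of length 4: r = (1/2)^4 = 1/16).
Hamilton's rule: n·r·B > C  ⇒  n > C/(r·B) = 0.0781/(0.0625·0.161) = 7.761.
The smallest integer exceeding 7.761 is 8.

8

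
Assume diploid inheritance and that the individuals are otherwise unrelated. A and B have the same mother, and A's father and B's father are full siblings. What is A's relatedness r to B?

0.375

Independent pedigree routes through distinct common ancestors add.
A and B are related in two ways: half-sibs through their shared mother (r = 1/4) and first cousins through their fathers (r = 1/8).
r = 1/4 + 1/8 = 0.375.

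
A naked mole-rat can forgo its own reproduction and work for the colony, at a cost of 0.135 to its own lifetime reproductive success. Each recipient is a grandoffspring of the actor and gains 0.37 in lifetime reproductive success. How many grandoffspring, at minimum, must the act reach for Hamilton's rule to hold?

2

r to a grandoffspring = 1/4 (two parent–offspring links: r = (1/2)^2 = 1/4).
Hamilton's rule: n·r·B > C  ⇒  n > C/(r·B) = 0.135/(0.25·0.37) = 1.459.
The smallest integer exceeding 1.459 is 2.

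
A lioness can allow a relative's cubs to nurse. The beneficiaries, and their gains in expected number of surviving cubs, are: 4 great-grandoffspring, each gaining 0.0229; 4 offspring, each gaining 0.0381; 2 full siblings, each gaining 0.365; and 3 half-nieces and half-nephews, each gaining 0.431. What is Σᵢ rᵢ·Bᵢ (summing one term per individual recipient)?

r to a great-grandoffspring = 0.125 (three parent–offspring links: r = (1/2)^3 = 1/8).
r to an offspring = 0.5 (one parent–offspring link: r = (1/2)^1 = 1/2).
r to a full sibling = 1/2 (full sibs share both parents — two paths of length 2: r = 2·(1/2)^2 = 1/2).
r to a half-niece or half-nephew = 1/8 (half-aunt/uncle↔niece/nephew: one path of length 3: r = (1/2)^3 = 1/8).
Summing one r·B term per recipient: 4·0.125·0.0229 + 4·0.5·0.0381 + 2·0.5·0.365 + 3·0.125·0.431 = 0.614275.

0.614275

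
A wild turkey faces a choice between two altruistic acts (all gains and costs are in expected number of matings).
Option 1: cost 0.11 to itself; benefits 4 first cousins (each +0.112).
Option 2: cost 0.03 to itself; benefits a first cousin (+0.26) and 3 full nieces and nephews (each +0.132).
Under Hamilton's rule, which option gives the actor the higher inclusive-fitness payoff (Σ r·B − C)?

Option 2

Option 1: r to a first cousin = 0.125.
Option 1: Σ r·B − C = (4·0.125·0.112) − 0.11 = -0.054.
Option 2: r to a first cousin = 0.125.
Option 2: r to a full niece or nephew = 0.25.
Option 2: Σ r·B − C = (1·0.125·0.26 + 3·0.25·0.132) − 0.03 = 0.1015.
Option 2 has the higher net inclusive-fitness payoff.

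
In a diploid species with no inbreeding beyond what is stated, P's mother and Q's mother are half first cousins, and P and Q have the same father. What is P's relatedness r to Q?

Relatedness sums over independent paths through distinct common ancestors.
P and Q are related in two ways: half second cousins through their mothers (r = 1/64) and half-sibs through their shared father (r = 1/4).
r = 1/64 + 1/4 = 0.265625.

0.265625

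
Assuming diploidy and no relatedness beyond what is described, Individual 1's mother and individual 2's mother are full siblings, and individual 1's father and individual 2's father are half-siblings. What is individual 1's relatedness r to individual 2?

Wright's path rule: contributions from independent ancestry routes add.
Individual 1 and individual 2 are related in two ways: first cousins through their mothers (r = 1/8) and half first cousins through their fathers (r = 1/16).
r = 1/8 + 1/16 = 0.1875.

0.1875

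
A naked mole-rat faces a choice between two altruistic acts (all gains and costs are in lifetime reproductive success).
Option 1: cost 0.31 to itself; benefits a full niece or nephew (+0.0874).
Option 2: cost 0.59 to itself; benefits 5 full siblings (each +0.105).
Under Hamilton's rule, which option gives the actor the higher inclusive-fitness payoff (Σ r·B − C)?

Option 1: r to a full niece or nephew = 0.25.
Option 1: Σ r·B − C = (1·0.25·0.0874) − 0.31 = -0.28815.
Option 2: r to a full sibling = 0.5.
Option 2: Σ r·B − C = (5·0.5·0.105) − 0.59 = -0.3275.
Option 1 has the higher net inclusive-fitness payoff.

Option 1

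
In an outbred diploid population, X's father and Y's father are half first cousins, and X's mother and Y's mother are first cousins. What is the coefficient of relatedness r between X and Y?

Independent pedigree routes through distinct common ancestors add.
X and Y are related in two ways: half second cousins through their fathers (r = 1/64) and second cousins through their mothers (r = 1/32).
r = 1/64 + 1/32 = 0.046875.

0.046875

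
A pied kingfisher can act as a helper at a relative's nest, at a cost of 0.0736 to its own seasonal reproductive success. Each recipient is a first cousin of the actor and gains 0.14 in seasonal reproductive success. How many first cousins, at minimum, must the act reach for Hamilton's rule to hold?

r to a first cousin = 1/8 (first cousins share one grandparent pair — two paths of length 4: r = 2·(1/2)^4 = 1/8).
Hamilton's rule: n·r·B > C  ⇒  n > C/(r·B) = 0.0736/(0.125·0.14) = 4.206.
The smallest integer exceeding 4.206 is 5.

5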